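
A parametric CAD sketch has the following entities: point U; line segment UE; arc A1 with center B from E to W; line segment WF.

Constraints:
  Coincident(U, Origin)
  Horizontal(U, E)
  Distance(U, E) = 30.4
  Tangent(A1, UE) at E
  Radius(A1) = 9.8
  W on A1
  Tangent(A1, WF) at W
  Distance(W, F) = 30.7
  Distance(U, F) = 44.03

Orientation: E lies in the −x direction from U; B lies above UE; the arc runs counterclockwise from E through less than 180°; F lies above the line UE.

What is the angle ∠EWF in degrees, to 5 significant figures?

136.75°

U is at the origin; U and E share the same y with |UE| = 30.4 and E on the −x side, so E = (-30.400, 0.0000). Since A1 is tangent to UE there, BE ⟂ UE, so B = E + (0, 9.8) = (-30.400, 9.8000). Since BW ⟂ WF (tangency), |BF| = √(9.8² + 30.7²) = 32.226 regardless of where W sits on A1. So F lies on both circle(U, 44.03) and circle(B, 32.226); the above-UE intersection is F = (-18.740, 39.843). W is the foot of the tangent from F: W = (-20.618, 9.2004).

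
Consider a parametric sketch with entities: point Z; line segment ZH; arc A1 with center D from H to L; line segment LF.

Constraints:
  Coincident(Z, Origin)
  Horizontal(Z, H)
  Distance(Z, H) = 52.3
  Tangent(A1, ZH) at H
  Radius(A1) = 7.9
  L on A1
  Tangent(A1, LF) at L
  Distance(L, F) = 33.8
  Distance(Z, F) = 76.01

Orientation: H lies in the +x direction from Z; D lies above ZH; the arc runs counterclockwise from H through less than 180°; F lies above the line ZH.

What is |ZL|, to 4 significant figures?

60.53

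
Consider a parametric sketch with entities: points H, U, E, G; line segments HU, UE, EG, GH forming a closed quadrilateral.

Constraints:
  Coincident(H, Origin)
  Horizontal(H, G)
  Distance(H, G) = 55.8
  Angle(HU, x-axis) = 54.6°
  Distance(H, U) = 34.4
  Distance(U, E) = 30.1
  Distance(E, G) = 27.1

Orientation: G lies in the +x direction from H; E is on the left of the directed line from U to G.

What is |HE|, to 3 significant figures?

56.6

H is at the origin; HG is horizontal with |HG| = 55.8 and G in +x, so G = (55.8, 0). HU runs at 54.6° with |HU| = 34.4, so U = (19.9, 28.0). E is determined by |UE| = 30.1 and |EG| = 27.1 together: it lies at the intersection of circle(U, 30.1) and circle(G, 27.1). With |UG| = 45.5, the foot of the radical line on UG is 24.7 from U and the perpendicular offset is √(30.1² − 24.7²) = 17.3. Taking the left-of-UG solution: E = (50.0, 26.5).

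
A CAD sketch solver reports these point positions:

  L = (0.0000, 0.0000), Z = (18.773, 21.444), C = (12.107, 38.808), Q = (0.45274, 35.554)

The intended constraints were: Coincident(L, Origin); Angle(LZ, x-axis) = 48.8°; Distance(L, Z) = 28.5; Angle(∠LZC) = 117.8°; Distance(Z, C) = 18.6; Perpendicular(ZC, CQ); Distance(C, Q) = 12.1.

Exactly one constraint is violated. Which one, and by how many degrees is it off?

Perpendicular(ZC, CQ) — off by 5.40°.

L = (0.00, 0.00) ✓; LZ at 48.80° ✓; |LZ| = 28.50 ✓; ∠LZC = 117.8° ✓; |ZC| = 18.60 ✓; ∠(ZC, CQ) = 84.60° ✗; |CQ| = 12.10 ✓.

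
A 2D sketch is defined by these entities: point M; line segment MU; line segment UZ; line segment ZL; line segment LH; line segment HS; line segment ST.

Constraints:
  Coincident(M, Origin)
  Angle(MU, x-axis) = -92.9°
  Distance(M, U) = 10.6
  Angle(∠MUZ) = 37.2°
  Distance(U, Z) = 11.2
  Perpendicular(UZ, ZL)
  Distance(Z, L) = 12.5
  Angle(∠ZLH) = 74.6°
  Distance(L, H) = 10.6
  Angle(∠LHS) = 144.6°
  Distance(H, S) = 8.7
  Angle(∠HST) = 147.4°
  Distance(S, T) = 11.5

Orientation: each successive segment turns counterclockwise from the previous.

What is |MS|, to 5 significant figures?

13.417

M is at the origin; MU runs at -92.9° with length 10.6, so U = (-0.53629, -10.586). ∠MUZ = 37.2° gives UZ at 49.900° from the x-axis; with |UZ| = 11.2, Z = (6.6779, -2.0193). The perpendicularity gives ZL at right angles to UZ, so ZL runs at 139.90°; with |ZL| = 12.5, L = (-2.8836, 6.0322). ∠ZLH = 74.6° gives LH at -114.70° from the x-axis; with |LH| = 10.6, H = (-7.3130, -3.5979). ∠LHS = 144.6° gives HS at -79.300° from the x-axis; with |HS| = 8.7, S = (-5.6977, -12.147). Then |MS| = |S − M| = 13.417.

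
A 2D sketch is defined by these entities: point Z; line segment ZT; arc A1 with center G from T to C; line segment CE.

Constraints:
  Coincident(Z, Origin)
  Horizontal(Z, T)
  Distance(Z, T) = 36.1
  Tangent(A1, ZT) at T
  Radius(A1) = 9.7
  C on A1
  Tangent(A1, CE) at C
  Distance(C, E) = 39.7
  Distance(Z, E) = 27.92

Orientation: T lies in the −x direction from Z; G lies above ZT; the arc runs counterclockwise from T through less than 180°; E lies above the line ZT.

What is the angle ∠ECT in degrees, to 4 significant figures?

159.9°

Z is at the origin; ZT is horizontal with |ZT| = 36.1 and T on the −x side, so T = (-36.10, 0.000). Tangency of A1 to ZT means the radius GT is perpendicular to ZT, so G = T + (0, 9.7) = (-36.10, 9.700). Since GC ⟂ CE (tangency), |GE| = √(9.7² + 39.7²) = 40.87 regardless of where C sits on A1. So E lies on both circle(Z, 27.92) and circle(G, 40.87); the above-ZT intersection is E = (0.4837, 27.92). C is the foot of the tangent from E: C = (-29.84, 2.291).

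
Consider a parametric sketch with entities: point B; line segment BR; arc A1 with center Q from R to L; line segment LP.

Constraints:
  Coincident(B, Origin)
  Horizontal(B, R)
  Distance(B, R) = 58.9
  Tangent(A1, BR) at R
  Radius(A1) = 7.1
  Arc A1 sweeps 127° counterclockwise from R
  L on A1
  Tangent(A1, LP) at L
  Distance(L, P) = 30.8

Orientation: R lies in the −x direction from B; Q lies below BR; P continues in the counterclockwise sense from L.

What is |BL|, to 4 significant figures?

65.56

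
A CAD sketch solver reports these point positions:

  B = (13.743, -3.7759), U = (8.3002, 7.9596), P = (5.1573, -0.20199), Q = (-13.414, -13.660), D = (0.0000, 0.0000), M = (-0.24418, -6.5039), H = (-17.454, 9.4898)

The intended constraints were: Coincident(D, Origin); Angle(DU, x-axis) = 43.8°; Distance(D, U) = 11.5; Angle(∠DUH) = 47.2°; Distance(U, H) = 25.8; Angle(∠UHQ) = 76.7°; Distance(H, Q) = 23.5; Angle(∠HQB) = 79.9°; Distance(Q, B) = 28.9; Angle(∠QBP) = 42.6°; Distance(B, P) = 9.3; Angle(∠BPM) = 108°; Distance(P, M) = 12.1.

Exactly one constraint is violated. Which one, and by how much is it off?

Distance(P, M) = 12.1 — off by 3.80.

D = (0.00, 0.00) ✓; DU at 43.80° ✓; |DU| = 11.50 ✓; ∠DUH = 47.20° ✓; |UH| = 25.80 ✓; ∠UHQ = 76.70° ✓; |HQ| = 23.50 ✓; ∠HQB = 79.90° ✓; |QB| = 28.90 ✓; ∠QBP = 42.60° ✓; |BP| = 9.300 ✓; ∠BPM = 108.0° ✓; |PM| = 8.300 ✗.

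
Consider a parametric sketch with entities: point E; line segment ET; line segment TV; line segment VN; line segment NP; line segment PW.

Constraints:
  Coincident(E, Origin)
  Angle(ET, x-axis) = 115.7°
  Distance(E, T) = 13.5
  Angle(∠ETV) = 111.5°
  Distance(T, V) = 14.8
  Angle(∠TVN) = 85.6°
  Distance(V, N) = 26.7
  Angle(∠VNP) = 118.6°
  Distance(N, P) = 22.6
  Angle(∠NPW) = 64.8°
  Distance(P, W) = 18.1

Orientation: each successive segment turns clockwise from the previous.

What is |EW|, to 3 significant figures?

5.84

E is at the origin; ET runs at 115.7° with length 13.5, so T = (-5.85, 12.2). ∠ETV = 111.5° gives TV at 47.2° from the x-axis; with |TV| = 14.8, V = (4.20, 23.0). ∠TVN = 85.6° gives VN at -47.2° from the x-axis; with |VN| = 26.7, N = (22.3, 3.43). ∠VNP = 118.6° gives NP at -109° from the x-axis; with |NP| = 22.6, P = (15.1, -18.0). ∠NPW = 64.8° gives PW at 136° from the x-axis; with |PW| = 18.1, W = (2.07, -5.46). Then |EW| = |W − E| = 5.84.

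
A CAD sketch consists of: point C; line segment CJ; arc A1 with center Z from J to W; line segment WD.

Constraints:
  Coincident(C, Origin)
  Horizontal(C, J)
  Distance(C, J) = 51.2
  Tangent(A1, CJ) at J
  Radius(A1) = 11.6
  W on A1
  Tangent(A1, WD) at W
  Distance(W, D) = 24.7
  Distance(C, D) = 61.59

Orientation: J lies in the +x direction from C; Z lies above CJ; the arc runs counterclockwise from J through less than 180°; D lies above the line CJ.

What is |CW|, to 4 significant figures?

63.56

Checks: |CJ| = 51.20 ✓; |ZW| = 11.60 ✓; ∠(ZW, WD) = 90.00° ✓; |WD| = 24.70 ✓; |CD| = 61.59 ✓.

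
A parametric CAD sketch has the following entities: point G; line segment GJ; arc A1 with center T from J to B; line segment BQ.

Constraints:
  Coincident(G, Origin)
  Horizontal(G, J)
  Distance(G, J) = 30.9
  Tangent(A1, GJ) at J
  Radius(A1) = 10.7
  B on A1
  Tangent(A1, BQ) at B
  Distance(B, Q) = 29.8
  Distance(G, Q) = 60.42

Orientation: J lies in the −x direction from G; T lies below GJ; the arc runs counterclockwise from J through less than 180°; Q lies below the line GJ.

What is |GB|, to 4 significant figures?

42.31

Checks: |TB| = 10.70 ✓; ∠(TB, BQ) = 90.00° ✓; |BQ| = 29.80 ✓; |GQ| = 60.42 ✓.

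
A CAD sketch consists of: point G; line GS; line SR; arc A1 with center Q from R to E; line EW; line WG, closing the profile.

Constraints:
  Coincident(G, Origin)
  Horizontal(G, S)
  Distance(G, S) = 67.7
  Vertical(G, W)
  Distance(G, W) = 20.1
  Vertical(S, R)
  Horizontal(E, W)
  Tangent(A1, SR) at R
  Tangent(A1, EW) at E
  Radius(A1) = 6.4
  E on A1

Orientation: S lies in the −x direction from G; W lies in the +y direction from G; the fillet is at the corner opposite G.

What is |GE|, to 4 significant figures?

64.51

G is at the origin; G and S share the same y with |GS| = 67.7 and S on the −x side, so S = (-67.70, 0.000). GW is vertical with |GW| = 20.1 and W on the +y side, so W = (0.000, 20.10). The virtual corner opposite G is at (-67.70, 20.10). The tangent condition forces QR to be normal to SR and the tangent condition forces QE to be normal to EW, with radius 6.4, so the center Q sits 6.4 in from both sides at Q = (-61.30, 13.70). That places the tangent points at R = (-67.70, 13.70) on SR and E = (-61.30, 20.10) on EW. Then |GE| = |E − G| = 64.51.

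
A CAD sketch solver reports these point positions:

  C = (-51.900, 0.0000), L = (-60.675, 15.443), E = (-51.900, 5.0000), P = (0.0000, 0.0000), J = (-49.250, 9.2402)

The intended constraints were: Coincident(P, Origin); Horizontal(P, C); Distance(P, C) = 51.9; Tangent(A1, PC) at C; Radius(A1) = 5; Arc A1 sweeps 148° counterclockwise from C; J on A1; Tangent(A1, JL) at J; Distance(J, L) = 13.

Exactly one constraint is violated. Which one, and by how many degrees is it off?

Tangent(A1, JL) at J — off by 3.51°.

P = (0.00, 0.00) ✓; P.y = 0.00, C.y = 0.00 ✓; |PC| = 51.90 ✓; ∠(EC, CP) = 90.00° ✓; |EC| = 5.000 ✓; bearing(E→J) − bearing(E→C) = 148.0° ✓; |EJ| = 5.000 ✓; ∠(EJ, JL) = 86.49° ✗; |JL| = 13.00 ✓.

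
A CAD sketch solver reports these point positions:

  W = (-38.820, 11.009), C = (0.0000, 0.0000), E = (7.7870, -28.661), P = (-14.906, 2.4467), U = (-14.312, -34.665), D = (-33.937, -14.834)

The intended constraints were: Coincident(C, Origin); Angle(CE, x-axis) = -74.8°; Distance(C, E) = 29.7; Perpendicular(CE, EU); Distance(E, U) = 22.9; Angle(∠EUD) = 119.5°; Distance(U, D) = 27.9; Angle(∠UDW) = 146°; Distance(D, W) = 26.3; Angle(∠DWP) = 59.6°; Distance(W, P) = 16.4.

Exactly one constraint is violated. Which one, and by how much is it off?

Distance(W, P) = 16.4 — off by 9.00.

C = (0.00, 0.00) ✓; CE at -74.80° ✓; |CE| = 29.70 ✓; ∠(CE, EU) = 90.00° ✓; |EU| = 22.90 ✓; ∠EUD = 119.5° ✓; |UD| = 27.90 ✓; ∠UDW = 146.0° ✓; |DW| = 26.30 ✓; ∠DWP = 59.60° ✓; |WP| = 25.40 ✗.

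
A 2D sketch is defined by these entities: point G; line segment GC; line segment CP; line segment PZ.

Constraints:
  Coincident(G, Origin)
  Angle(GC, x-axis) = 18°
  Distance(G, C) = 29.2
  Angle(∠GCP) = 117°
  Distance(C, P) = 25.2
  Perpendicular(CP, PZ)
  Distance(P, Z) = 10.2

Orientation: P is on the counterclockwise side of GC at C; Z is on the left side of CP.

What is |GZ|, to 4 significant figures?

41.58

G is at the origin; GC runs at 18.0° with length 29.2, so C = 29.2·(cos 18.0°, sin 18.0°) = (27.77, 9.023). ∠GCP = 117.0°, so CP runs at 18.0° + (180° − 117.0°) = 81.00° from the x-axis; with |CP| = 25.2, P = C + 25.2·(cos 81.00°, sin 81.00°) = (31.71, 33.91). The perpendicularity gives PZ at right angles to CP; with |PZ| = 10.2 on the left of CP, Z = P + 10.2·(-0.9877, 0.1564) = (21.64, 35.51). Then |GZ| = |Z − G| = 41.58.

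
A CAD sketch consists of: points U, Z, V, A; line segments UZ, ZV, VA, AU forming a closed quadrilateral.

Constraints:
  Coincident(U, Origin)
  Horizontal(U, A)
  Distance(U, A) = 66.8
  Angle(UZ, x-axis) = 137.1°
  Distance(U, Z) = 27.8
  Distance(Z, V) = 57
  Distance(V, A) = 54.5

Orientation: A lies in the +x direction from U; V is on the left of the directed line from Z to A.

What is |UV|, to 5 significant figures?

52.552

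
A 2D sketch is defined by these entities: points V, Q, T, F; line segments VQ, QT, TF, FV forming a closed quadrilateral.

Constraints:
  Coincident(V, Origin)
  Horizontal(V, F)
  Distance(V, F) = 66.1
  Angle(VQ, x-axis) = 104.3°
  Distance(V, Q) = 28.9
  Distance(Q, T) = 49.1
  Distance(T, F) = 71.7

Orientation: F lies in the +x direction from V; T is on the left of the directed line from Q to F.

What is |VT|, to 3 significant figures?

67.8

Checks: |QT| = 49.10 ✓; |TF| = 71.70 ✓.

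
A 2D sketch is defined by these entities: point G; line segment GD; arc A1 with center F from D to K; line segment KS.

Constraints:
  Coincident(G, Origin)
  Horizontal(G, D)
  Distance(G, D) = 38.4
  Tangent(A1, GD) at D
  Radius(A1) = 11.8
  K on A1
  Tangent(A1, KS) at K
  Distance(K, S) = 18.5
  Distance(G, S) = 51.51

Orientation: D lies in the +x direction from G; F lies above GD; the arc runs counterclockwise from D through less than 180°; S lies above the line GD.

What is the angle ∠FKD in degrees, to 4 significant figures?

29.42°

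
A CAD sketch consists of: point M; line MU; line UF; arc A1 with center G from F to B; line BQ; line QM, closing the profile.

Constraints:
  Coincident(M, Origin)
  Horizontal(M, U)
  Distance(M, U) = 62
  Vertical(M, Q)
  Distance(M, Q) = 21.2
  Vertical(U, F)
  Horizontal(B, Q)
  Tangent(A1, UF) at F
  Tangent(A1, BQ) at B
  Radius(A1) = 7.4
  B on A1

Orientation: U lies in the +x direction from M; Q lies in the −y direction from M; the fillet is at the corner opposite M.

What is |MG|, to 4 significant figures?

56.32

M and Q share the same x with |MQ| = 21.2 and Q on the −y side, so Q = (0.000, -21.20). The virtual corner opposite M is at (62.00, -21.20). Tangency of A1 to UF means the radius GF is perpendicular to UF and A1 meets BQ tangentially, so GB is at right angles to BQ, with radius 7.4, so the center G sits 7.4 in from both sides at G = (54.60, -13.80). Then |MG| = |G − M| = 56.32.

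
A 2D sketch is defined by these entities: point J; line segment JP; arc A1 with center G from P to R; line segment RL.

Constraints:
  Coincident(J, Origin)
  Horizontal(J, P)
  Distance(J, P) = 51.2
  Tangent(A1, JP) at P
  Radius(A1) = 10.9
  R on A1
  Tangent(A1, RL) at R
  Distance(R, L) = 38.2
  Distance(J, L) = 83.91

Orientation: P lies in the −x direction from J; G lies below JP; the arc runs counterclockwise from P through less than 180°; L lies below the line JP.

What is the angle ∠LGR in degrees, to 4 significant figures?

74.07°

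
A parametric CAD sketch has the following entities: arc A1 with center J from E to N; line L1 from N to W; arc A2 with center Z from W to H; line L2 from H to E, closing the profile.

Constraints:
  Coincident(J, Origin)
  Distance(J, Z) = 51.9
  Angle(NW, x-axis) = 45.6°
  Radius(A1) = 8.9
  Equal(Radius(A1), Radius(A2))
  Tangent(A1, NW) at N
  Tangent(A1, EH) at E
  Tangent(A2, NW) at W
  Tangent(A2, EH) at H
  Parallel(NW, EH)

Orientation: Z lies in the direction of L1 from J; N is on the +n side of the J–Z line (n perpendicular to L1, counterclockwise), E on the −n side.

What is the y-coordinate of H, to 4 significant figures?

30.85

Tangency of A1 to both parallel lines with radius 8.9 puts N and E at J ± 8.9·n: N = (-6.359, 6.227), E = (6.359, -6.227). Equal radii place W and H the same way about Z: W = Z + 8.9·n = (29.95, 43.31), H = Z − 8.9·n = (42.67, 30.85). So H.y = 30.85.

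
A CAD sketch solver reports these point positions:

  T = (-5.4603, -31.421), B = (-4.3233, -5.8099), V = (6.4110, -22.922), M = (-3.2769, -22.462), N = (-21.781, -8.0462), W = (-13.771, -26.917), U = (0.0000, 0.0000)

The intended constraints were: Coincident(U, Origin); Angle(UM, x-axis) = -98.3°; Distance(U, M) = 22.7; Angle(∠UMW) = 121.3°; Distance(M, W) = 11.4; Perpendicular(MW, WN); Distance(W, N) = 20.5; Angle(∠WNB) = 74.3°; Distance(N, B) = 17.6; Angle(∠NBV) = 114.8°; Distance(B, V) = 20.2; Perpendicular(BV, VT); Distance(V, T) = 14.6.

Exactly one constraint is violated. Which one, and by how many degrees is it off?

Perpendicular(BV, VT) — off by 3.50°.

U = (0.00, 0.00) ✓; UM at -98.30° ✓; |UM| = 22.70 ✓; ∠UMW = 121.3° ✓; |MW| = 11.40 ✓; ∠(MW, WN) = 90.00° ✓; |WN| = 20.50 ✓; ∠WNB = 74.30° ✓; |NB| = 17.60 ✓; ∠NBV = 114.8° ✓; |BV| = 20.20 ✓; ∠(BV, VT) = 86.50° ✗; |VT| = 14.60 ✓.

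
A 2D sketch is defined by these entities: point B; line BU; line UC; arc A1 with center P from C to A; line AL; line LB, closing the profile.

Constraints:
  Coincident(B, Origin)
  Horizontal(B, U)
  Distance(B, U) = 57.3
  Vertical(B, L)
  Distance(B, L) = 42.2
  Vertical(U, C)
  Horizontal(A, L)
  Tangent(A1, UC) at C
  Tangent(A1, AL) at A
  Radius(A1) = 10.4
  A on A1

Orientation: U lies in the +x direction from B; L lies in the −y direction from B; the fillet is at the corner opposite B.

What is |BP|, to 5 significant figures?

56.664

B is at the origin; B and U share the same y with |BU| = 57.3 and U on the +x side, so U = (57.300, 0.0000). BL is vertical with |BL| = 42.2 and L on the −y side, so L = (0.0000, -42.200). The virtual corner opposite B is at (57.300, -42.200). A1 meets UC tangentially, so PC is at right angles to UC and since A1 is tangent to AL there, PA ⟂ AL, with radius 10.4, so the center P sits 10.4 in from both sides at P = (46.900, -31.800). Then |BP| = |P − B| = 56.664.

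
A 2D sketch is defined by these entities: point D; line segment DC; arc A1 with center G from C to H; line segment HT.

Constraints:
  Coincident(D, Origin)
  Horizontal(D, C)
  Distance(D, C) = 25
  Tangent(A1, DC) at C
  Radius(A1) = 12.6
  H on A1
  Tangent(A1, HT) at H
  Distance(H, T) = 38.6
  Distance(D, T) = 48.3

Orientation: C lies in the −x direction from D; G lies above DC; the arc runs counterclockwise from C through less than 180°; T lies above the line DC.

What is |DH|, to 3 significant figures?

16.2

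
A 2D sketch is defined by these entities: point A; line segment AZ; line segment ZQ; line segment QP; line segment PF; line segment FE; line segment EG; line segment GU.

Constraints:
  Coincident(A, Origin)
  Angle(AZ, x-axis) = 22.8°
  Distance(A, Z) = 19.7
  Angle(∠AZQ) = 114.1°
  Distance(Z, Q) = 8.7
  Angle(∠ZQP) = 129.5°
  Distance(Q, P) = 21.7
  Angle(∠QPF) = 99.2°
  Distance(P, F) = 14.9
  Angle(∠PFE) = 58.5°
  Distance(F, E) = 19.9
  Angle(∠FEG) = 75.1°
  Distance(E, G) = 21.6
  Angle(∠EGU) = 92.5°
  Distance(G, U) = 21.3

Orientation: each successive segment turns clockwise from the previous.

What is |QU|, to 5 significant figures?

36.301

A is at the origin; AZ runs at 22.8° with length 19.7, so Z = (18.161, 7.6341). ∠AZQ = 114.1° gives ZQ at -43.100° from the x-axis; with |ZQ| = 8.7, Q = (24.513, 1.6896). ∠ZQP = 129.5° gives QP at -93.600° from the x-axis; with |QP| = 21.7, P = (23.151, -19.968). ∠QPF = 99.2° gives PF at -174.40° from the x-axis; with |PF| = 14.9, F = (8.3217, -21.422). ∠PFE = 58.5° gives FE at 64.100° from the x-axis; with |FE| = 19.9, E = (17.014, -3.5204). ∠FEG = 75.1° gives EG at -40.800° from the x-axis; with |EG| = 21.6, G = (33.365, -17.634). ∠EGU = 92.5° gives GU at -128.30° from the x-axis; with |GU| = 21.3, U = (20.164, -34.350). Then |QU| = |U − Q| = 36.301.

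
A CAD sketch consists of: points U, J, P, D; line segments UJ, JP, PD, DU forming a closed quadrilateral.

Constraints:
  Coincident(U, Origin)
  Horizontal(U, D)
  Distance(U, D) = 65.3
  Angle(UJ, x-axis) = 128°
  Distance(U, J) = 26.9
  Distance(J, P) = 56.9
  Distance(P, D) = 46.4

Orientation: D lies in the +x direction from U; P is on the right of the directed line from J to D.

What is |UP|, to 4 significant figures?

30.31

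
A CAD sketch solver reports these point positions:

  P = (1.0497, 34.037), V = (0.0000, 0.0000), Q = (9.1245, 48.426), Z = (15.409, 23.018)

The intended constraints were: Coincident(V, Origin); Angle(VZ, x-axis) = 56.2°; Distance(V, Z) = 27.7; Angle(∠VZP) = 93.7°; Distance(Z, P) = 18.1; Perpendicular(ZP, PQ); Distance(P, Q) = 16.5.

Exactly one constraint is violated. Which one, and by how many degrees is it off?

Perpendicular(ZP, PQ) — off by 8.20°.

V = (0.00, 0.00) ✓; VZ at 56.20° ✓; |VZ| = 27.70 ✓; ∠VZP = 93.70° ✓; |ZP| = 18.10 ✓; ∠(ZP, PQ) = 81.80° ✗; |PQ| = 16.50 ✓.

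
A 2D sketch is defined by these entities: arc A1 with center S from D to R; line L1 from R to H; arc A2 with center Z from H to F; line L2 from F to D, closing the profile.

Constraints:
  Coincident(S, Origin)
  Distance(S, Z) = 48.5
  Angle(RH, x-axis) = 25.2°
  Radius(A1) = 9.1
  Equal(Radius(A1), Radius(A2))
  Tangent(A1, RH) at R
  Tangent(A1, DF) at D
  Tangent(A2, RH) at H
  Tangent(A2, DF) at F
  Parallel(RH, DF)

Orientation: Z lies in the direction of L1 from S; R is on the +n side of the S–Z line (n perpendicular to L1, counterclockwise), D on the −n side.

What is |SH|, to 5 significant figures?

49.346

Tangency of A1 to both parallel lines with radius 9.1 puts R and D at S ± 9.1·n: R = (-3.8746, 8.2339), D = (3.8746, -8.2339). Equal radii place H and F the same way about Z: H = Z + 9.1·n = (40.010, 28.884), F = Z − 9.1·n = (47.759, 12.416). Then |SH| = |H − S| = 49.346.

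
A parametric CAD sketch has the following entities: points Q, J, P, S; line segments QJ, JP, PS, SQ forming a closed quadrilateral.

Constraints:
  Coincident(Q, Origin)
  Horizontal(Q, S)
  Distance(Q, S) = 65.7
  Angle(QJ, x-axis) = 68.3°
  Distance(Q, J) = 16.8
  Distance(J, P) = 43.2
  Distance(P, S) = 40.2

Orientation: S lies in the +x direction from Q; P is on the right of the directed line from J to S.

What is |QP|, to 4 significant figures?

36.67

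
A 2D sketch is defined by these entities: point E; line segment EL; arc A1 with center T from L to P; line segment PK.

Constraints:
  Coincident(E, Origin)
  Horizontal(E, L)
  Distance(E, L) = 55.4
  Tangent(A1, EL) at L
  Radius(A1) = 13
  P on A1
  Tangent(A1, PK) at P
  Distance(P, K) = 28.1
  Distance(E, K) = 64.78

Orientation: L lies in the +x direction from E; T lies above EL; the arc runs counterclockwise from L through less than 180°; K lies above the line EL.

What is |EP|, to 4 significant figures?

68.92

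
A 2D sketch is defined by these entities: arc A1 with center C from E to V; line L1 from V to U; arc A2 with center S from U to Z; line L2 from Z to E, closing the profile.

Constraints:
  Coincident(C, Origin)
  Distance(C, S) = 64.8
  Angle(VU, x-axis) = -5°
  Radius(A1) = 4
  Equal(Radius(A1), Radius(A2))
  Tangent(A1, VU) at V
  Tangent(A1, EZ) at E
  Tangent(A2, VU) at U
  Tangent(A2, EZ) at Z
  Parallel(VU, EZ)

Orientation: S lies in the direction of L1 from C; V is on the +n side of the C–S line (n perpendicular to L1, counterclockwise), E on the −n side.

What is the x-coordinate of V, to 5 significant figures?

0.34862

The slot axis is L1's direction at -5.0°, so u = (cos -5.0°, sin -5.0°) = (0.99619, -0.087156) and n = (−sin -5.0°, cos -5.0°) = (0.087156, 0.99619). C is at the origin and S lies 64.8 along u from C, so S = 64.8·u = (64.553, -5.6477). Tangency of A1 to both parallel lines with radius 4.0 puts V and E at C ± 4.0·n: V = (0.34862, 3.9848), E = (-0.34862, -3.9848). So V.x = 0.34862.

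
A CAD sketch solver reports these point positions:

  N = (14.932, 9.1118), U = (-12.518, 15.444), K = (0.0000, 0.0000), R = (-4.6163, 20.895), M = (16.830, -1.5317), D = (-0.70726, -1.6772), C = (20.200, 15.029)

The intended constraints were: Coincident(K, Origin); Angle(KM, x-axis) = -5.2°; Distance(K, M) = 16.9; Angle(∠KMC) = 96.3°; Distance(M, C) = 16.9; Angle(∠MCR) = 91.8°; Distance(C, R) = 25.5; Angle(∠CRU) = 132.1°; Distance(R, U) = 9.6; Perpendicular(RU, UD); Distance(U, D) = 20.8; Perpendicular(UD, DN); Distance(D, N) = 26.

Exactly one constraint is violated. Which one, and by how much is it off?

Distance(D, N) = 26 — off by 7.00.

K = (0.00, 0.00) ✓; KM at -5.200° ✓; |KM| = 16.90 ✓; ∠KMC = 96.30° ✓; |MC| = 16.90 ✓; ∠MCR = 91.80° ✓; |CR| = 25.50 ✓; ∠CRU = 132.1° ✓; |RU| = 9.599 ✓; ∠(RU, UD) = 90.00° ✓; |UD| = 20.80 ✓; ∠(UD, DN) = 90.00° ✓; |DN| = 19.00 ✗.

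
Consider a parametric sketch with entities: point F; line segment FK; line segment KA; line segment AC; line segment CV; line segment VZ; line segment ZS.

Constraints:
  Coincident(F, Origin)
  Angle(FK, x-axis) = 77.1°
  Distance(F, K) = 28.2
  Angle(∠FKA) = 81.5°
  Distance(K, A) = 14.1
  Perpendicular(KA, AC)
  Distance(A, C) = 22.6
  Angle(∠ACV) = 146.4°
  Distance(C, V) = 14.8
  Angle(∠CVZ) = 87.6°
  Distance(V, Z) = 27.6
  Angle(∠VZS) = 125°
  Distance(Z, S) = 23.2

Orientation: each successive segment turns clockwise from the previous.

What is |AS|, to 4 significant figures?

30.45

F is at the origin; FK runs at 77.1° with length 28.2, so K = (6.296, 27.49). ∠FKA = 81.5° gives KA at -21.40° from the x-axis; with |KA| = 14.1, A = (19.42, 22.34). KA is perpendicular to AC, so AC runs at -111.4°; with |AC| = 22.6, C = (11.18, 1.302). ∠ACV = 146.4° gives CV at -145.0° from the x-axis; with |CV| = 14.8, V = (-0.9461, -7.187). ∠CVZ = 87.6° gives VZ at 122.6° from the x-axis; with |VZ| = 27.6, Z = (-15.82, 16.06). ∠VZS = 125.0° gives ZS at 67.60° from the x-axis; with |ZS| = 23.2, S = (-6.975, 37.51). Then |AS| = |S − A| = 30.45.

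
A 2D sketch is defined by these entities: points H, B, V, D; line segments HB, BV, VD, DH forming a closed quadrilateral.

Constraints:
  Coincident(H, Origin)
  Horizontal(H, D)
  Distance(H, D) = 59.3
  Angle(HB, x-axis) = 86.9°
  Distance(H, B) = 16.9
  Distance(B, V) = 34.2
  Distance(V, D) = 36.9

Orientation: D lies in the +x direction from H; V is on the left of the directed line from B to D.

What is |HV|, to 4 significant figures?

42.93

H is at the origin; H and D share the same y with |HD| = 59.3 and D in +x, so D = (59.3, 0). HB runs at 86.9° with |HB| = 16.9, so B = (0.9139, 16.88). V is determined by |BV| = 34.2 and |VD| = 36.9 together: it lies at the intersection of circle(B, 34.2) and circle(D, 36.9). With |BD| = 60.78, the foot of the radical line on BD is 28.81 from B and the perpendicular offset is √(34.2² − 28.81²) = 18.43. Taking the left-of-BD solution: V = (33.71, 26.58).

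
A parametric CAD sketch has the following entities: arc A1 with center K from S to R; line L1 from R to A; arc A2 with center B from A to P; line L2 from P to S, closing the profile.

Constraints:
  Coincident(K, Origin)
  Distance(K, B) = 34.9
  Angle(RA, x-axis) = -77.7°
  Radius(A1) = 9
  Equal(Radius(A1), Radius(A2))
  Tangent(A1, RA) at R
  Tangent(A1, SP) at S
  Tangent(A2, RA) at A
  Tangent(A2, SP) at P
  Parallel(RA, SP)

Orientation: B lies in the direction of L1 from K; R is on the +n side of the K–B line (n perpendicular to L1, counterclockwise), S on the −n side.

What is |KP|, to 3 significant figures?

36.0

The slot axis is L1's direction at -77.7°, so u = (cos -77.7°, sin -77.7°) = (0.213, -0.977) and n = (−sin -77.7°, cos -77.7°) = (0.977, 0.213). K is at the origin and B lies 34.9 along u from K, so B = 34.9·u = (7.43, -34.1). Tangency of A1 to both parallel lines with radius 9.0 puts R and S at K ± 9.0·n: R = (8.79, 1.92), S = (-8.79, -1.92). Equal radii place A and P the same way about B: A = B + 9.0·n = (16.2, -32.2), P = B − 9.0·n = (-1.36, -36.0). Then |KP| = |P − K| = 36.0.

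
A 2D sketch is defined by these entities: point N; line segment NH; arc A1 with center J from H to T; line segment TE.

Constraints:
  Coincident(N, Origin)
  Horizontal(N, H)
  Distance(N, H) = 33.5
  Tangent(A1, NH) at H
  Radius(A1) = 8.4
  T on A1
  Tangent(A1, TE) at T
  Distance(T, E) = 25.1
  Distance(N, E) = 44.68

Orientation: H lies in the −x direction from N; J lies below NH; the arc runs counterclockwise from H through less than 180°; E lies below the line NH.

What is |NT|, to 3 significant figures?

42.7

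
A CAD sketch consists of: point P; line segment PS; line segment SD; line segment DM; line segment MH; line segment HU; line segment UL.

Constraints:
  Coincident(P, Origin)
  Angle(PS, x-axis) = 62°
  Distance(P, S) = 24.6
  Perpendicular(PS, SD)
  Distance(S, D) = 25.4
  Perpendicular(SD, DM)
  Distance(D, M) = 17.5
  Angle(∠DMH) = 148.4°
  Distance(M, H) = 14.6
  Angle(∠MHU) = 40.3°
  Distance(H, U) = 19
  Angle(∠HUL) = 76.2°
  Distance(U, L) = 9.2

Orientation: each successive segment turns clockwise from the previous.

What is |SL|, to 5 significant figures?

26.855

∠MHU = 40.3° gives HU at 70.700° from the x-axis; with |HU| = 19.0, U = (19.447, 4.8885). ∠HUL = 76.2° gives UL at -33.100° from the x-axis; with |UL| = 9.2, L = (27.154, -0.13566). Then |SL| = |L − S| = 26.855.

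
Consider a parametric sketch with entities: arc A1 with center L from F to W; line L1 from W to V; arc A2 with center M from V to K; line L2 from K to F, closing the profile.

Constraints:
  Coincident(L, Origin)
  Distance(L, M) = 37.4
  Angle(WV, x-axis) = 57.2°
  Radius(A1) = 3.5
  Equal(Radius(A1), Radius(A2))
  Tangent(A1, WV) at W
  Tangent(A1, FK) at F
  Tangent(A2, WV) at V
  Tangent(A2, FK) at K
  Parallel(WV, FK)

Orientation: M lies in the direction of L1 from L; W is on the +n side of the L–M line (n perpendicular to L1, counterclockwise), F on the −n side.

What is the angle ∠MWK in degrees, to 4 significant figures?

5.255°

The slot axis is L1's direction at 57.2°, so u = (cos 57.2°, sin 57.2°) = (0.5417, 0.8406) and n = (−sin 57.2°, cos 57.2°) = (-0.8406, 0.5417). L is at the origin and M lies 37.4 along u from L, so M = 37.4·u = (20.26, 31.44). Tangency of A1 to both parallel lines with radius 3.5 puts W and F at L ± 3.5·n: W = (-2.942, 1.896), F = (2.942, -1.896). Equal radii place V and K the same way about M: V = M + 3.5·n = (17.32, 33.33), K = M − 3.5·n = (23.20, 29.54). Then cos ∠MWK = WM·WK / (|WM||WK|), giving 5.255°.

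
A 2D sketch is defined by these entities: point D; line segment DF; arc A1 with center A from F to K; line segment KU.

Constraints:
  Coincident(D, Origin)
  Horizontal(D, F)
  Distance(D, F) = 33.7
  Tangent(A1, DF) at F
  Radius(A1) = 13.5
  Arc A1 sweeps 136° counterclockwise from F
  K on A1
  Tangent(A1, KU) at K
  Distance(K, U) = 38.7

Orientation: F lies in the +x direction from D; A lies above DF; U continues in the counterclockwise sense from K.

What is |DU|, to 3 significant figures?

52.4

D is at the origin; D and F share the same y with |DF| = 33.7 and F on the +x side, so F = (33.7, 0.00). A1 meets DF tangentially, so AF is at right angles to DF, so A = F + (0, 13.5) = (33.7, 13.5). On A1, F sits at bearing -90° from A; a 136° counterclockwise sweep puts K at bearing 46°, so K = A + 13.5·(cos 46°, sin 46°) = (43.1, 23.2). The tangent condition forces AK to be normal to KU, so KU runs along (−sin 46°, cos 46°); with |KU| = 38.7, U = (15.2, 50.1). Then |DU| = |U − D| = 52.4.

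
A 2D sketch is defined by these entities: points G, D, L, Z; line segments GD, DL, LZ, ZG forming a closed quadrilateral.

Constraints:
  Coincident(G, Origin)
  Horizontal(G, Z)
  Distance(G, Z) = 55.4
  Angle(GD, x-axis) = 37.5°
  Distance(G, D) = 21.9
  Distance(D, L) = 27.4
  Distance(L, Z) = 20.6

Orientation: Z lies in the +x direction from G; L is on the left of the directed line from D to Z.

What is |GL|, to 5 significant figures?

47.766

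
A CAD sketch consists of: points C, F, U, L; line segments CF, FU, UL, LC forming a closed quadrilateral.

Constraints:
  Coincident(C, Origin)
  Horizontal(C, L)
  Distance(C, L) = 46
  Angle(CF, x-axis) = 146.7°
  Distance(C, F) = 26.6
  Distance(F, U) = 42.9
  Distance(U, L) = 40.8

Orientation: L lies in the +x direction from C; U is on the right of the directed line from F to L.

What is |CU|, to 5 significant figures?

17.619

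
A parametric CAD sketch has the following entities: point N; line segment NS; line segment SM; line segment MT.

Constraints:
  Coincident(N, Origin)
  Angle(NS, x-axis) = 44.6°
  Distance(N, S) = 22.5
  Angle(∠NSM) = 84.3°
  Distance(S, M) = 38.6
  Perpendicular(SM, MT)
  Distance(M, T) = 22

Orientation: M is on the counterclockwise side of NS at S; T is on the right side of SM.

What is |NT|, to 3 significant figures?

57.4

∠NSM = 84.3°, so SM runs at 44.6° + (180° − 84.3°) = 140° from the x-axis; with |SM| = 38.6, M = S + 38.6·(cos 140°, sin 140°) = (-13.7, 40.5). SM is perpendicular to MT; with |MT| = 22.0 on the right of SM, T = M + 22.0·(0.639, 0.769) = (0.375, 57.4). Then |NT| = |T − N| = 57.4.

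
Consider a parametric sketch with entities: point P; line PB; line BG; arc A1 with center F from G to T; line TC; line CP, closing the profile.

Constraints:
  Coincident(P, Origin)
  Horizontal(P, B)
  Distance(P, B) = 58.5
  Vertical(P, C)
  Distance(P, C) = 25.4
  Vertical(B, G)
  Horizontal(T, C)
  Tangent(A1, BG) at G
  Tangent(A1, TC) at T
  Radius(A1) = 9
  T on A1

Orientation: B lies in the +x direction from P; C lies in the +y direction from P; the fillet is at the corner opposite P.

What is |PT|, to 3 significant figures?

55.6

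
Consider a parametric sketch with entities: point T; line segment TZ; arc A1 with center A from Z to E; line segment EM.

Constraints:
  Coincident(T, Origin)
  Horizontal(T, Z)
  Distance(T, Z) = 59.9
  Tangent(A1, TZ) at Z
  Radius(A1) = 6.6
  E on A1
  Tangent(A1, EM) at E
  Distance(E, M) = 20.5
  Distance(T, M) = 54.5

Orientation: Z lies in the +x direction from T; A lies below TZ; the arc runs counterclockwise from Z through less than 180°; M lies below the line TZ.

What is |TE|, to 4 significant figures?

53.73

Checks: |AE| = 6.600 ✓; ∠(AE, EM) = 90.00° ✓; |EM| = 20.50 ✓; |TM| = 54.50 ✓.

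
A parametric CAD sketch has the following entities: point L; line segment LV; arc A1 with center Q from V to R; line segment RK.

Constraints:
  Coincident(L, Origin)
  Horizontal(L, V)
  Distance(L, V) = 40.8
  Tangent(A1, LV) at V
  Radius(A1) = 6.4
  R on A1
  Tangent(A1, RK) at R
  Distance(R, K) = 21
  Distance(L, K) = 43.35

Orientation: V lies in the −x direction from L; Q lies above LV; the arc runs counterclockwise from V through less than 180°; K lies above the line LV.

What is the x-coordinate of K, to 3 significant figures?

-33.8

Checks: |QV| = 6.400 ✓; |QR| = 6.400 ✓; ∠(QR, RK) = 90.00° ✓; |RK| = 21.00 ✓; |LK| = 43.35 ✓.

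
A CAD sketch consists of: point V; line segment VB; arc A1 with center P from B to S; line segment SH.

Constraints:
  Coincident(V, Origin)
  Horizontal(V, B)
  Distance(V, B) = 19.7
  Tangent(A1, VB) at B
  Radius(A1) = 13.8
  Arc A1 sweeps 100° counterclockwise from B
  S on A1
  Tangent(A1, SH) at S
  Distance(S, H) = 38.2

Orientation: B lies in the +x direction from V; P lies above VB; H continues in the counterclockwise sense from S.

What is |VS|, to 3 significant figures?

37.0

V is at the origin; VB is horizontal with |VB| = 19.7 and B on the +x side, so B = (19.7, 0.00). The tangent condition forces PB to be normal to VB, so P = B + (0, 13.8) = (19.7, 13.8). On A1, B sits at bearing -90° from P; a 100° counterclockwise sweep puts S at bearing 10°, so S = P + 13.8·(cos 10°, sin 10°) = (33.3, 16.2). Then |VS| = |S − V| = 37.0.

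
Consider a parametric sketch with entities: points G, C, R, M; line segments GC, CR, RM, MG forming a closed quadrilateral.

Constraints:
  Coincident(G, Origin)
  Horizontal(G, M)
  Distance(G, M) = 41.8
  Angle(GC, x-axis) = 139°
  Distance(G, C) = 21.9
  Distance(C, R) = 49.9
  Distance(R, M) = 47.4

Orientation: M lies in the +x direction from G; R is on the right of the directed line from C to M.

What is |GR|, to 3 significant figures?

30.9

Checks: |CR| = 49.90 ✓; |RM| = 47.40 ✓.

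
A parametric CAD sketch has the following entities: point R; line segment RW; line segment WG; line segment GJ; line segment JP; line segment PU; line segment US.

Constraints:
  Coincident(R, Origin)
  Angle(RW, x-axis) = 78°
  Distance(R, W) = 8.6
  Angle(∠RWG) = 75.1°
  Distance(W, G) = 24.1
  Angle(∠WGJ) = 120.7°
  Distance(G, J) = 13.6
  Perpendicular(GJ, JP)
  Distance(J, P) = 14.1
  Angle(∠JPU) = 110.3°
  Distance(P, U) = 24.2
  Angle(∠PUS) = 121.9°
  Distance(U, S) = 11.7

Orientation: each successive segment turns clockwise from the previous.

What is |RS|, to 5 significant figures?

16.271

R is at the origin; RW runs at 78.0° with length 8.6, so W = (1.7880, 8.4121). ∠RWG = 75.1° gives WG at -26.900° from the x-axis; with |WG| = 24.1, G = (23.280, -2.4916). ∠WGJ = 120.7° gives GJ at -86.200° from the x-axis; with |GJ| = 13.6, J = (24.182, -16.062). GJ ⟂ JP, so JP runs at -176.20°; with |JP| = 14.1, P = (10.113, -16.996). ∠JPU = 110.3° gives PU at 114.10° from the x-axis; with |PU| = 24.2, U = (0.23109, 5.0944). ∠PUS = 121.9° gives US at 56.000° from the x-axis; with |US| = 11.7, S = (6.7736, 14.794). Then |RS| = |S − R| = 16.271.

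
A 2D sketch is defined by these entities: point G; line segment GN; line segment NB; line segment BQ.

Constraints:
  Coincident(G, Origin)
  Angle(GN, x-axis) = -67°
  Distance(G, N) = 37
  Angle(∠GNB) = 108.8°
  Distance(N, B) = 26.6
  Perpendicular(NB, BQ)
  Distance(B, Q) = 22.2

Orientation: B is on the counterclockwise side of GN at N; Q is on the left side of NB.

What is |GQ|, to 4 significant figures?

40.60

∠GNB = 108.8°, so NB runs at -67.0° + (180° − 108.8°) = 4.200° from the x-axis; with |NB| = 26.6, B = N + 26.6·(cos 4.200°, sin 4.200°) = (40.99, -32.11). NB is perpendicular to BQ; with |BQ| = 22.2 on the left of NB, Q = B + 22.2·(-0.07324, 0.9973) = (39.36, -9.970). Then |GQ| = |Q − G| = 40.60.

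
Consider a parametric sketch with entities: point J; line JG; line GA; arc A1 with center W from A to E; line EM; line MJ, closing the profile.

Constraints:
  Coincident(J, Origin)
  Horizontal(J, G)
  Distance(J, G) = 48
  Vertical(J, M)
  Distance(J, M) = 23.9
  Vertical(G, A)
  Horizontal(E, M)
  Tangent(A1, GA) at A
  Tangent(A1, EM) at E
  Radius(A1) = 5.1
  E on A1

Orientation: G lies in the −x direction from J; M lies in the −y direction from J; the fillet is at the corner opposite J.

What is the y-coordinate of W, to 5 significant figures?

-18.800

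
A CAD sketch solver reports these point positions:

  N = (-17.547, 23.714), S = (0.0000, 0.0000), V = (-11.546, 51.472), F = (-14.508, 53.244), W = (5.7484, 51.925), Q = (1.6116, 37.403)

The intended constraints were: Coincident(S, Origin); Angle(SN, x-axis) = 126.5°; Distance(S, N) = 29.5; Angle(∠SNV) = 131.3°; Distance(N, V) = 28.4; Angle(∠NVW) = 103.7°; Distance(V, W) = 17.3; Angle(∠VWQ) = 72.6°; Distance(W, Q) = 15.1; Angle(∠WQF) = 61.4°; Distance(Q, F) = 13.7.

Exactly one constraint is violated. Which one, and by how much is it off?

Distance(Q, F) = 13.7 — off by 8.90.

S = (0.00, 0.00) ✓; SN at 126.5° ✓; |SN| = 29.50 ✓; ∠SNV = 131.3° ✓; |NV| = 28.40 ✓; ∠NVW = 103.7° ✓; |VW| = 17.30 ✓; ∠VWQ = 72.60° ✓; |WQ| = 15.10 ✓; ∠WQF = 61.40° ✓; |QF| = 22.60 ✗.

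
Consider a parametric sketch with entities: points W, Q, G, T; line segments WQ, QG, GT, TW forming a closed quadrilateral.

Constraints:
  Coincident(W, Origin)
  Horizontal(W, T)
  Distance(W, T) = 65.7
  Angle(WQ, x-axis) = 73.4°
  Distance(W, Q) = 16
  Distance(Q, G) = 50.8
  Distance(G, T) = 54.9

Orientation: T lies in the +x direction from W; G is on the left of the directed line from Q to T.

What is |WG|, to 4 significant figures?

65.04

Checks: |QG| = 50.80 ✓; |GT| = 54.90 ✓.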